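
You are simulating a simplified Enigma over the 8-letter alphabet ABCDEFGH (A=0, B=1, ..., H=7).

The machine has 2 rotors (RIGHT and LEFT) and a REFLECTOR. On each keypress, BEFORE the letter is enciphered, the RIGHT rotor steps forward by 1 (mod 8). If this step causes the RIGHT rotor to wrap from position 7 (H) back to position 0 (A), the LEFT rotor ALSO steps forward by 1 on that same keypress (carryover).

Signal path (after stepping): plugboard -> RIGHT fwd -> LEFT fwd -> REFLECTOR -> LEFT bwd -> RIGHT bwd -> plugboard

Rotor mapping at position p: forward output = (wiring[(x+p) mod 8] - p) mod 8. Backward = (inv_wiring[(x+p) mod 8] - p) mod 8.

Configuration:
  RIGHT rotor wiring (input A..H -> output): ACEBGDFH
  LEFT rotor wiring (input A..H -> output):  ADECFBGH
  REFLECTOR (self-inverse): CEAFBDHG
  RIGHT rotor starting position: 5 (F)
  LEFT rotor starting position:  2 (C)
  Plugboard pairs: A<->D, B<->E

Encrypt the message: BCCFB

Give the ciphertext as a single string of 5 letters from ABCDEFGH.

Char 1 ('B'): step: R->6, L=2; B->plug->E->R->G->L->G->refl->H->L'->D->R'->F->plug->F
Char 2 ('C'): step: R->7, L=2; C->plug->C->R->D->L->H->refl->G->L'->G->R'->H->plug->H
Char 3 ('C'): step: R->0, L->3 (L advanced); C->plug->C->R->E->L->E->refl->B->L'->H->R'->H->plug->H
Char 4 ('F'): step: R->1, L=3; F->plug->F->R->E->L->E->refl->B->L'->H->R'->H->plug->H
Char 5 ('B'): step: R->2, L=3; B->plug->E->R->D->L->D->refl->F->L'->F->R'->F->plug->F

Answer: FHHHF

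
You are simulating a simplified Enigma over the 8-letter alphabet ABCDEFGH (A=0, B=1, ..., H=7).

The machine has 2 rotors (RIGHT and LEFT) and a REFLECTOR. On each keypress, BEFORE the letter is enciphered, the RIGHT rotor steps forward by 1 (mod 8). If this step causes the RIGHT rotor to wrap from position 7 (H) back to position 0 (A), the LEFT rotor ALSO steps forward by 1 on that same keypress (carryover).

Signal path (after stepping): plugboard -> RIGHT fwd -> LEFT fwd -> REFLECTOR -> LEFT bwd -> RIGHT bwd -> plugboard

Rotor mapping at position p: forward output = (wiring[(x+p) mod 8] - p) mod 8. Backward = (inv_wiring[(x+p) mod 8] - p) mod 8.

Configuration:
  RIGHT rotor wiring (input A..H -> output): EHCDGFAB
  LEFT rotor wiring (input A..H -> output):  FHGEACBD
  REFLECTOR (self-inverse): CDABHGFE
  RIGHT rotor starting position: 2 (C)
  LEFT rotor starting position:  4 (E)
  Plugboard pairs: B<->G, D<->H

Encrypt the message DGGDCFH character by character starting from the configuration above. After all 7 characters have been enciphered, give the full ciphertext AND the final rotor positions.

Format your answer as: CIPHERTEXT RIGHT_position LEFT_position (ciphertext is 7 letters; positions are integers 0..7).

Answer: EAACHGF 1 5

Derivation:
Char 1 ('D'): step: R->3, L=4; D->plug->H->R->H->L->A->refl->C->L'->G->R'->E->plug->E
Char 2 ('G'): step: R->4, L=4; G->plug->B->R->B->L->G->refl->F->L'->C->R'->A->plug->A
Char 3 ('G'): step: R->5, L=4; G->plug->B->R->D->L->H->refl->E->L'->A->R'->A->plug->A
Char 4 ('D'): step: R->6, L=4; D->plug->H->R->H->L->A->refl->C->L'->G->R'->C->plug->C
Char 5 ('C'): step: R->7, L=4; C->plug->C->R->A->L->E->refl->H->L'->D->R'->D->plug->H
Char 6 ('F'): step: R->0, L->5 (L advanced); F->plug->F->R->F->L->B->refl->D->L'->H->R'->B->plug->G
Char 7 ('H'): step: R->1, L=5; H->plug->D->R->F->L->B->refl->D->L'->H->R'->F->plug->F
Final: ciphertext=EAACHGF, RIGHT=1, LEFT=5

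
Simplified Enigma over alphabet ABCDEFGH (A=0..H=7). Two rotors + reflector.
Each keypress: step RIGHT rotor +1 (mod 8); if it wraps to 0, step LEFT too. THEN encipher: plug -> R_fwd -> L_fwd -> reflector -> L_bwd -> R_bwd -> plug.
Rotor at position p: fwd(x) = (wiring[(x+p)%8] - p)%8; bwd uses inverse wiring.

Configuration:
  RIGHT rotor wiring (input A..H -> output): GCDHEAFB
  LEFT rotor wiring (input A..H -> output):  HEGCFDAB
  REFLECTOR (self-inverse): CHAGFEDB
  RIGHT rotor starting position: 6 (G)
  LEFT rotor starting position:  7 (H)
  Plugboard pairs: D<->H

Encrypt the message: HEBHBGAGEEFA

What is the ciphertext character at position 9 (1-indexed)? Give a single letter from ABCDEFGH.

Char 1 ('H'): step: R->7, L=7; H->plug->D->R->E->L->D->refl->G->L'->F->R'->F->plug->F
Char 2 ('E'): step: R->0, L->0 (L advanced); E->plug->E->R->E->L->F->refl->E->L'->B->R'->H->plug->D
Char 3 ('B'): step: R->1, L=0; B->plug->B->R->C->L->G->refl->D->L'->F->R'->H->plug->D
Char 4 ('H'): step: R->2, L=0; H->plug->D->R->G->L->A->refl->C->L'->D->R'->E->plug->E
Char 5 ('B'): step: R->3, L=0; B->plug->B->R->B->L->E->refl->F->L'->E->R'->A->plug->A
Char 6 ('G'): step: R->4, L=0; G->plug->G->R->H->L->B->refl->H->L'->A->R'->A->plug->A
Char 7 ('A'): step: R->5, L=0; A->plug->A->R->D->L->C->refl->A->L'->G->R'->F->plug->F
Char 8 ('G'): step: R->6, L=0; G->plug->G->R->G->L->A->refl->C->L'->D->R'->B->plug->B
Char 9 ('E'): step: R->7, L=0; E->plug->E->R->A->L->H->refl->B->L'->H->R'->B->plug->B

B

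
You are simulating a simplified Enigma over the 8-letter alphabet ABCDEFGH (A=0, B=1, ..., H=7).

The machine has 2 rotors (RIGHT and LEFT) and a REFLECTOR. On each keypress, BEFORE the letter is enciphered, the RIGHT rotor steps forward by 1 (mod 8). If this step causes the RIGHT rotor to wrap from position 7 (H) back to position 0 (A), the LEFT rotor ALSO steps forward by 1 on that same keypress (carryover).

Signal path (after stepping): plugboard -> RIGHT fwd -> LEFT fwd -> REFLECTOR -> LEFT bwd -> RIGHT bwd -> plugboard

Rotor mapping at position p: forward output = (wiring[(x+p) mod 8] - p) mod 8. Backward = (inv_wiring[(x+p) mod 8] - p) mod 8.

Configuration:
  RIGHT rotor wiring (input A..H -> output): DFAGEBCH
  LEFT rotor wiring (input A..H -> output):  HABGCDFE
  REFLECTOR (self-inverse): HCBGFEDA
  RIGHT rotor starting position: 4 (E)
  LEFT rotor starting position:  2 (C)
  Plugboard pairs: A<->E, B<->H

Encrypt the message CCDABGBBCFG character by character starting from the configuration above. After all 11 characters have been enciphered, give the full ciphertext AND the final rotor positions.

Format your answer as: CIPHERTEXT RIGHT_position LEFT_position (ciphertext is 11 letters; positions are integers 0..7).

Answer: ABCEFCCFGDD 7 3

Derivation:
Char 1 ('C'): step: R->5, L=2; C->plug->C->R->C->L->A->refl->H->L'->A->R'->E->plug->A
Char 2 ('C'): step: R->6, L=2; C->plug->C->R->F->L->C->refl->B->L'->D->R'->H->plug->B
Char 3 ('D'): step: R->7, L=2; D->plug->D->R->B->L->E->refl->F->L'->G->R'->C->plug->C
Char 4 ('A'): step: R->0, L->3 (L advanced); A->plug->E->R->E->L->B->refl->C->L'->D->R'->A->plug->E
Char 5 ('B'): step: R->1, L=3; B->plug->H->R->C->L->A->refl->H->L'->B->R'->F->plug->F
Char 6 ('G'): step: R->2, L=3; G->plug->G->R->B->L->H->refl->A->L'->C->R'->C->plug->C
Char 7 ('B'): step: R->3, L=3; B->plug->H->R->F->L->E->refl->F->L'->G->R'->C->plug->C
Char 8 ('B'): step: R->4, L=3; B->plug->H->R->C->L->A->refl->H->L'->B->R'->F->plug->F
Char 9 ('C'): step: R->5, L=3; C->plug->C->R->C->L->A->refl->H->L'->B->R'->G->plug->G
Char 10 ('F'): step: R->6, L=3; F->plug->F->R->A->L->D->refl->G->L'->H->R'->D->plug->D
Char 11 ('G'): step: R->7, L=3; G->plug->G->R->C->L->A->refl->H->L'->B->R'->D->plug->D
Final: ciphertext=ABCEFCCFGDD, RIGHT=7, LEFT=3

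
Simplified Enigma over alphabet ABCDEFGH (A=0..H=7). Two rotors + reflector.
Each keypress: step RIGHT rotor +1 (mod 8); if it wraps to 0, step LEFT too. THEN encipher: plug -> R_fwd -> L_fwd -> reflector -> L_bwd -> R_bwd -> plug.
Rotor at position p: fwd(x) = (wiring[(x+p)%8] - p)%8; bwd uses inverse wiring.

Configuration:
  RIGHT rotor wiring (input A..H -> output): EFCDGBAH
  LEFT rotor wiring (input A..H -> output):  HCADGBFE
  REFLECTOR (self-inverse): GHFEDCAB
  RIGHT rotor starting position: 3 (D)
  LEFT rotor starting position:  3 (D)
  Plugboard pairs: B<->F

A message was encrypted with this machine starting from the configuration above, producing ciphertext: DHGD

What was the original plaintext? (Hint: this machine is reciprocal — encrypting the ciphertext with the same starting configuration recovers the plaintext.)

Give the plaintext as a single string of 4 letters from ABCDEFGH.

Answer: HBAB

Derivation:
Char 1 ('D'): step: R->4, L=3; D->plug->D->R->D->L->C->refl->F->L'->H->R'->H->plug->H
Char 2 ('H'): step: R->5, L=3; H->plug->H->R->B->L->D->refl->E->L'->F->R'->F->plug->B
Char 3 ('G'): step: R->6, L=3; G->plug->G->R->A->L->A->refl->G->L'->C->R'->A->plug->A
Char 4 ('D'): step: R->7, L=3; D->plug->D->R->D->L->C->refl->F->L'->H->R'->F->plug->B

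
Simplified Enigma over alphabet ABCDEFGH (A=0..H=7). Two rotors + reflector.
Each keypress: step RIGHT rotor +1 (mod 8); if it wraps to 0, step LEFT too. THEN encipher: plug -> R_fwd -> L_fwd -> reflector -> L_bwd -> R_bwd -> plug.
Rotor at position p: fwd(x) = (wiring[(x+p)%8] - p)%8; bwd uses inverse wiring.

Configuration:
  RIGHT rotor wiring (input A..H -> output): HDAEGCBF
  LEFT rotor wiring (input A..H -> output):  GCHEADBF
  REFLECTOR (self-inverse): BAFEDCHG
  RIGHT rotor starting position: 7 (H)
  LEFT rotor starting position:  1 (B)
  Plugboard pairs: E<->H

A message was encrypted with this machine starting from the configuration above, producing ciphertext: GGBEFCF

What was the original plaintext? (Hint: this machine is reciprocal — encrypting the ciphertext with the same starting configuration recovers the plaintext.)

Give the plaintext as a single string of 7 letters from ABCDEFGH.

Char 1 ('G'): step: R->0, L->2 (L advanced); G->plug->G->R->B->L->C->refl->F->L'->A->R'->C->plug->C
Char 2 ('G'): step: R->1, L=2; G->plug->G->R->E->L->H->refl->G->L'->C->R'->A->plug->A
Char 3 ('B'): step: R->2, L=2; B->plug->B->R->C->L->G->refl->H->L'->E->R'->C->plug->C
Char 4 ('E'): step: R->3, L=2; E->plug->H->R->F->L->D->refl->E->L'->G->R'->D->plug->D
Char 5 ('F'): step: R->4, L=2; F->plug->F->R->H->L->A->refl->B->L'->D->R'->E->plug->H
Char 6 ('C'): step: R->5, L=2; C->plug->C->R->A->L->F->refl->C->L'->B->R'->H->plug->E
Char 7 ('F'): step: R->6, L=2; F->plug->F->R->G->L->E->refl->D->L'->F->R'->D->plug->D

Answer: CACDHED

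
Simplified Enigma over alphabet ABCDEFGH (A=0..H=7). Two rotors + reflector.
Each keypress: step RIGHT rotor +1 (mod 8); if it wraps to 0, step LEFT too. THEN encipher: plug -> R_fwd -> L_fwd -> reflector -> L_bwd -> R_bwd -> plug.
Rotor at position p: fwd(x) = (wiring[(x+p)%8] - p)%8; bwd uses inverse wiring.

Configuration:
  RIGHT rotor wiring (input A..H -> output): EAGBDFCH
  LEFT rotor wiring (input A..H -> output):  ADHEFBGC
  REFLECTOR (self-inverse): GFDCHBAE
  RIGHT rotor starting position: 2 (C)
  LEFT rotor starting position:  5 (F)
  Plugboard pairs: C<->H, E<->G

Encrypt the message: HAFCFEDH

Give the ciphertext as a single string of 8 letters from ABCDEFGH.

Char 1 ('H'): step: R->3, L=5; H->plug->C->R->C->L->F->refl->B->L'->B->R'->F->plug->F
Char 2 ('A'): step: R->4, L=5; A->plug->A->R->H->L->A->refl->G->L'->E->R'->F->plug->F
Char 3 ('F'): step: R->5, L=5; F->plug->F->R->B->L->B->refl->F->L'->C->R'->C->plug->H
Char 4 ('C'): step: R->6, L=5; C->plug->H->R->H->L->A->refl->G->L'->E->R'->A->plug->A
Char 5 ('F'): step: R->7, L=5; F->plug->F->R->E->L->G->refl->A->L'->H->R'->D->plug->D
Char 6 ('E'): step: R->0, L->6 (L advanced); E->plug->G->R->C->L->C->refl->D->L'->H->R'->H->plug->C
Char 7 ('D'): step: R->1, L=6; D->plug->D->R->C->L->C->refl->D->L'->H->R'->A->plug->A
Char 8 ('H'): step: R->2, L=6; H->plug->C->R->B->L->E->refl->H->L'->G->R'->H->plug->C

Answer: FFHADCAC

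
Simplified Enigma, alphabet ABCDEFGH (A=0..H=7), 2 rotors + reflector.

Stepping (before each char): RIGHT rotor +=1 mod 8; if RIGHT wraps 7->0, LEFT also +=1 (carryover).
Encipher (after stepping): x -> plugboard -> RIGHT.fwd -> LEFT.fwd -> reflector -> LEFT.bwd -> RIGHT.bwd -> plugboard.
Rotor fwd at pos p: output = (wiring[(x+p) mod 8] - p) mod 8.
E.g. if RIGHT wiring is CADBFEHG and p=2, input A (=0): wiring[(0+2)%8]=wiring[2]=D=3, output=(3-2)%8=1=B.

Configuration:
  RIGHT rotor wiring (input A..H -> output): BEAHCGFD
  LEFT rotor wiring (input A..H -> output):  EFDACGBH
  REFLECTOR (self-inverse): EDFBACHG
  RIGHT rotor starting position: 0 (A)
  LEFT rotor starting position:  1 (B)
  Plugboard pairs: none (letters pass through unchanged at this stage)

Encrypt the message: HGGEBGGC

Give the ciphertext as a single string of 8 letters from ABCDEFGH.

Char 1 ('H'): step: R->1, L=1; H->plug->H->R->A->L->E->refl->A->L'->F->R'->E->plug->E
Char 2 ('G'): step: R->2, L=1; G->plug->G->R->H->L->D->refl->B->L'->D->R'->E->plug->E
Char 3 ('G'): step: R->3, L=1; G->plug->G->R->B->L->C->refl->F->L'->E->R'->A->plug->A
Char 4 ('E'): step: R->4, L=1; E->plug->E->R->F->L->A->refl->E->L'->A->R'->F->plug->F
Char 5 ('B'): step: R->5, L=1; B->plug->B->R->A->L->E->refl->A->L'->F->R'->H->plug->H
Char 6 ('G'): step: R->6, L=1; G->plug->G->R->E->L->F->refl->C->L'->B->R'->F->plug->F
Char 7 ('G'): step: R->7, L=1; G->plug->G->R->H->L->D->refl->B->L'->D->R'->F->plug->F
Char 8 ('C'): step: R->0, L->2 (L advanced); C->plug->C->R->A->L->B->refl->D->L'->H->R'->D->plug->D

Answer: EEAFHFFD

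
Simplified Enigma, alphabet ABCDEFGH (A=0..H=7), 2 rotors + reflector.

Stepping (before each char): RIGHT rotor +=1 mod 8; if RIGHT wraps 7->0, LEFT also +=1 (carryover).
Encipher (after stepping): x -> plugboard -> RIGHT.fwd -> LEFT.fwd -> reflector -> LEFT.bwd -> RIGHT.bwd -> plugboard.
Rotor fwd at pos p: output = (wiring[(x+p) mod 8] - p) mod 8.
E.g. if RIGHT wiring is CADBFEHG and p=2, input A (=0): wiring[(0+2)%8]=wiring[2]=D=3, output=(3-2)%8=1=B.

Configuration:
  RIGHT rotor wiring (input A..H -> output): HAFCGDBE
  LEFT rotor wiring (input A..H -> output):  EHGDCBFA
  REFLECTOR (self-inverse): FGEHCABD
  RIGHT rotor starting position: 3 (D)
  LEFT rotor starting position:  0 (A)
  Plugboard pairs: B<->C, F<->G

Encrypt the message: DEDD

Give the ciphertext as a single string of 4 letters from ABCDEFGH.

Answer: GHHG

Derivation:
Char 1 ('D'): step: R->4, L=0; D->plug->D->R->A->L->E->refl->C->L'->E->R'->F->plug->G
Char 2 ('E'): step: R->5, L=0; E->plug->E->R->D->L->D->refl->H->L'->B->R'->H->plug->H
Char 3 ('D'): step: R->6, L=0; D->plug->D->R->C->L->G->refl->B->L'->F->R'->H->plug->H
Char 4 ('D'): step: R->7, L=0; D->plug->D->R->G->L->F->refl->A->L'->H->R'->F->plug->G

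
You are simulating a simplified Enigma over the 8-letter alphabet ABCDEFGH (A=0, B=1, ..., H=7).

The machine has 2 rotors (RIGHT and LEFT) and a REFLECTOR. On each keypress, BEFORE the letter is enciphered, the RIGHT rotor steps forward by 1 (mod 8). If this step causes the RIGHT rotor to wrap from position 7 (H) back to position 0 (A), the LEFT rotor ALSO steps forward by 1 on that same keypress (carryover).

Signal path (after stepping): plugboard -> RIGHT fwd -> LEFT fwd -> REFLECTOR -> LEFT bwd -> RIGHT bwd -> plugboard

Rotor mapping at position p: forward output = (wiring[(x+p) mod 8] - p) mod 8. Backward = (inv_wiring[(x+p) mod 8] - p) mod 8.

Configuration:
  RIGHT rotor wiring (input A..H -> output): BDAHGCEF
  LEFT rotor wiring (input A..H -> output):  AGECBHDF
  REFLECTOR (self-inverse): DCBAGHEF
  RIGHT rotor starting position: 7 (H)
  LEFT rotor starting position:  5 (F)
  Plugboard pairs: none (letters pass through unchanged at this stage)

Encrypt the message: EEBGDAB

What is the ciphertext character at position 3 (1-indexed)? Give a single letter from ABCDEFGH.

Char 1 ('E'): step: R->0, L->6 (L advanced); E->plug->E->R->G->L->D->refl->A->L'->D->R'->B->plug->B
Char 2 ('E'): step: R->1, L=6; E->plug->E->R->B->L->H->refl->F->L'->A->R'->H->plug->H
Char 3 ('B'): step: R->2, L=6; B->plug->B->R->F->L->E->refl->G->L'->E->R'->C->plug->C

C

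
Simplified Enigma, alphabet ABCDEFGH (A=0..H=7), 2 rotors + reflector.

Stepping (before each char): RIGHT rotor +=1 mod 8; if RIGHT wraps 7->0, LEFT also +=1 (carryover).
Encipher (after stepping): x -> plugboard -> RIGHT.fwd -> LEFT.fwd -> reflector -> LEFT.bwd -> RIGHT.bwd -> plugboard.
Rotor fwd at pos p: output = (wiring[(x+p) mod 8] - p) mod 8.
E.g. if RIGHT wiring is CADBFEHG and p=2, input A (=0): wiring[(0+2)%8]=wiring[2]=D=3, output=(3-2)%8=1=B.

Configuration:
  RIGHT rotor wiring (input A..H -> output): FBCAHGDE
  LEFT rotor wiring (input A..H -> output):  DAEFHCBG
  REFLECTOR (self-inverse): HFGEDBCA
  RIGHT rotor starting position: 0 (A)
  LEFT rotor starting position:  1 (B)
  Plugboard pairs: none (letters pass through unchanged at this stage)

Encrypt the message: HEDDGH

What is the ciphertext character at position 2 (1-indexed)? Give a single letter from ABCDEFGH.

Char 1 ('H'): step: R->1, L=1; H->plug->H->R->E->L->B->refl->F->L'->G->R'->D->plug->D
Char 2 ('E'): step: R->2, L=1; E->plug->E->R->B->L->D->refl->E->L'->C->R'->F->plug->F

F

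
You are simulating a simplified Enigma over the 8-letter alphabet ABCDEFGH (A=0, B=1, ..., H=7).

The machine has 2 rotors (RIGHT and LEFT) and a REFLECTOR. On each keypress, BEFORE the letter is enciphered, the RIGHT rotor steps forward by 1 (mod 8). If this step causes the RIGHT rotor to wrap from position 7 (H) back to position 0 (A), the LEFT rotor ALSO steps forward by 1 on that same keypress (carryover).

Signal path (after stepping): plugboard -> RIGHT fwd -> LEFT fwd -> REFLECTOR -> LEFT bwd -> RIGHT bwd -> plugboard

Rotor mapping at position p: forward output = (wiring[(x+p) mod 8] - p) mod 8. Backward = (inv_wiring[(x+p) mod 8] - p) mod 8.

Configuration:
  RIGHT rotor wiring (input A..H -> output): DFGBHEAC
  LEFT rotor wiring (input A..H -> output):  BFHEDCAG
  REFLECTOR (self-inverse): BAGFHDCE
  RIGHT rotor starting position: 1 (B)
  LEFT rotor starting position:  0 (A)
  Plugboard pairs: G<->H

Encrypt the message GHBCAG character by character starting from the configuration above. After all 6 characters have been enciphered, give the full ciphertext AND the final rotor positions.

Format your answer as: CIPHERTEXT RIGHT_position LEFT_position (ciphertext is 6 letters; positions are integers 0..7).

Char 1 ('G'): step: R->2, L=0; G->plug->H->R->D->L->E->refl->H->L'->C->R'->D->plug->D
Char 2 ('H'): step: R->3, L=0; H->plug->G->R->C->L->H->refl->E->L'->D->R'->H->plug->G
Char 3 ('B'): step: R->4, L=0; B->plug->B->R->A->L->B->refl->A->L'->G->R'->D->plug->D
Char 4 ('C'): step: R->5, L=0; C->plug->C->R->F->L->C->refl->G->L'->H->R'->A->plug->A
Char 5 ('A'): step: R->6, L=0; A->plug->A->R->C->L->H->refl->E->L'->D->R'->F->plug->F
Char 6 ('G'): step: R->7, L=0; G->plug->H->R->B->L->F->refl->D->L'->E->R'->B->plug->B
Final: ciphertext=DGDAFB, RIGHT=7, LEFT=0

Answer: DGDAFB 7 0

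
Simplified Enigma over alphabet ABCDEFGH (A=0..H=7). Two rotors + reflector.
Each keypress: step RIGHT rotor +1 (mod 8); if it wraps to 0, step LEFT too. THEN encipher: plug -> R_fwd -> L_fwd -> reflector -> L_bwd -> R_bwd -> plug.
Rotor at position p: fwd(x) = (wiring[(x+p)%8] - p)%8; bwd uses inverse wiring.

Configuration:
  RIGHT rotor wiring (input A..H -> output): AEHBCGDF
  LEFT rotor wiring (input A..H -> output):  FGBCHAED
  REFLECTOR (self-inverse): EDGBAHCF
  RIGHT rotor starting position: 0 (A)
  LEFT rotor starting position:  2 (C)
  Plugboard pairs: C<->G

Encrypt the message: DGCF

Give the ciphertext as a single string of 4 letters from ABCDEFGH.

Char 1 ('D'): step: R->1, L=2; D->plug->D->R->B->L->A->refl->E->L'->H->R'->H->plug->H
Char 2 ('G'): step: R->2, L=2; G->plug->C->R->A->L->H->refl->F->L'->C->R'->H->plug->H
Char 3 ('C'): step: R->3, L=2; C->plug->G->R->B->L->A->refl->E->L'->H->R'->B->plug->B
Char 4 ('F'): step: R->4, L=2; F->plug->F->R->A->L->H->refl->F->L'->C->R'->B->plug->B

Answer: HHBB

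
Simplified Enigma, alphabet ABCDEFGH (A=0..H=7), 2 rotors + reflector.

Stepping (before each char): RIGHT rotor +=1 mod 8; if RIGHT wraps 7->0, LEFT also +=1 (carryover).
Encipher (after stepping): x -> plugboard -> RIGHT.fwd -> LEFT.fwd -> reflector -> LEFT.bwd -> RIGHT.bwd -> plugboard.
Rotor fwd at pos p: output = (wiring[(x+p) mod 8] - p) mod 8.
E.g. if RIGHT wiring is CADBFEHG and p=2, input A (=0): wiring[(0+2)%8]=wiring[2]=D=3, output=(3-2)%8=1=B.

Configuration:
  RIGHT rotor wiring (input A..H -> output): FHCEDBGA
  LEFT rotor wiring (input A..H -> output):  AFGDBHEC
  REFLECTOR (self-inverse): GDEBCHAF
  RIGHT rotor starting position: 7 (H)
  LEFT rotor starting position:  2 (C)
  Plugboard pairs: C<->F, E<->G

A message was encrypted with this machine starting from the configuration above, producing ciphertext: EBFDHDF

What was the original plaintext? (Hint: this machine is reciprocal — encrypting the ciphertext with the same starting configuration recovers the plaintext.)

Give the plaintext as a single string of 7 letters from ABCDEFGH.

Char 1 ('E'): step: R->0, L->3 (L advanced); E->plug->G->R->G->L->C->refl->E->L'->C->R'->C->plug->F
Char 2 ('B'): step: R->1, L=3; B->plug->B->R->B->L->G->refl->A->L'->A->R'->E->plug->G
Char 3 ('F'): step: R->2, L=3; F->plug->C->R->B->L->G->refl->A->L'->A->R'->A->plug->A
Char 4 ('D'): step: R->3, L=3; D->plug->D->R->D->L->B->refl->D->L'->H->R'->H->plug->H
Char 5 ('H'): step: R->4, L=3; H->plug->H->R->A->L->A->refl->G->L'->B->R'->E->plug->G
Char 6 ('D'): step: R->5, L=3; D->plug->D->R->A->L->A->refl->G->L'->B->R'->B->plug->B
Char 7 ('F'): step: R->6, L=3; F->plug->C->R->H->L->D->refl->B->L'->D->R'->H->plug->H

Answer: FGAHGBH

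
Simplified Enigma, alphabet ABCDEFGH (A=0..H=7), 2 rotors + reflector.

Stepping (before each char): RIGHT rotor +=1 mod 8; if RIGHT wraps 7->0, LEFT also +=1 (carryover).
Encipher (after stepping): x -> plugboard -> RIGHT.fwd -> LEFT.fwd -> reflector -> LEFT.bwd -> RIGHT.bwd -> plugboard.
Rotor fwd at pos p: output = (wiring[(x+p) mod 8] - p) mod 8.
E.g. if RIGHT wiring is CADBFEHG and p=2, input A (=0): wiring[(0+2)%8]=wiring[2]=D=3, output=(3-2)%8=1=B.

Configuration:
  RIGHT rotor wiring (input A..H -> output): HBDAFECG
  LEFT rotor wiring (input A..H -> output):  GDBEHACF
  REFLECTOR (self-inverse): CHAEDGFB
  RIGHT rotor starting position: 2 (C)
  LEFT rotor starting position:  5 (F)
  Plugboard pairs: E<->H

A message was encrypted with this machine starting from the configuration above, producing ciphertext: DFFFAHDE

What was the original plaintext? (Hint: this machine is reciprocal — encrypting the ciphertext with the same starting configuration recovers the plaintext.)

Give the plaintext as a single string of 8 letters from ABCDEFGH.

Answer: BBGGCCAD

Derivation:
Char 1 ('D'): step: R->3, L=5; D->plug->D->R->H->L->C->refl->A->L'->C->R'->B->plug->B
Char 2 ('F'): step: R->4, L=5; F->plug->F->R->F->L->E->refl->D->L'->A->R'->B->plug->B
Char 3 ('F'): step: R->5, L=5; F->plug->F->R->G->L->H->refl->B->L'->D->R'->G->plug->G
Char 4 ('F'): step: R->6, L=5; F->plug->F->R->C->L->A->refl->C->L'->H->R'->G->plug->G
Char 5 ('A'): step: R->7, L=5; A->plug->A->R->H->L->C->refl->A->L'->C->R'->C->plug->C
Char 6 ('H'): step: R->0, L->6 (L advanced); H->plug->E->R->F->L->G->refl->F->L'->D->R'->C->plug->C
Char 7 ('D'): step: R->1, L=6; D->plug->D->R->E->L->D->refl->E->L'->A->R'->A->plug->A
Char 8 ('E'): step: R->2, L=6; E->plug->H->R->H->L->C->refl->A->L'->C->R'->D->plug->D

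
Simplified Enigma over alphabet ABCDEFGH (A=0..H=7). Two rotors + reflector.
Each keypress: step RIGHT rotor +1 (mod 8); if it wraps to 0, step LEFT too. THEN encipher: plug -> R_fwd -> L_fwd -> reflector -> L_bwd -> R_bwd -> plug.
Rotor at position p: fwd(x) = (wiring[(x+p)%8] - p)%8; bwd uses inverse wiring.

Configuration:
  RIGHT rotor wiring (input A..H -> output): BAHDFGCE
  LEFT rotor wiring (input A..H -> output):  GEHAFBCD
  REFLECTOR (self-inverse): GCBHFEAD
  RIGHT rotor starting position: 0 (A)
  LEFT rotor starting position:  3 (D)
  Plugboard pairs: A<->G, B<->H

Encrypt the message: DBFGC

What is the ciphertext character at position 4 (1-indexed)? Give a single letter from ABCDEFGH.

Char 1 ('D'): step: R->1, L=3; D->plug->D->R->E->L->A->refl->G->L'->C->R'->C->plug->C
Char 2 ('B'): step: R->2, L=3; B->plug->H->R->G->L->B->refl->C->L'->B->R'->B->plug->H
Char 3 ('F'): step: R->3, L=3; F->plug->F->R->G->L->B->refl->C->L'->B->R'->E->plug->E
Char 4 ('G'): step: R->4, L=3; G->plug->A->R->B->L->C->refl->B->L'->G->R'->C->plug->C

C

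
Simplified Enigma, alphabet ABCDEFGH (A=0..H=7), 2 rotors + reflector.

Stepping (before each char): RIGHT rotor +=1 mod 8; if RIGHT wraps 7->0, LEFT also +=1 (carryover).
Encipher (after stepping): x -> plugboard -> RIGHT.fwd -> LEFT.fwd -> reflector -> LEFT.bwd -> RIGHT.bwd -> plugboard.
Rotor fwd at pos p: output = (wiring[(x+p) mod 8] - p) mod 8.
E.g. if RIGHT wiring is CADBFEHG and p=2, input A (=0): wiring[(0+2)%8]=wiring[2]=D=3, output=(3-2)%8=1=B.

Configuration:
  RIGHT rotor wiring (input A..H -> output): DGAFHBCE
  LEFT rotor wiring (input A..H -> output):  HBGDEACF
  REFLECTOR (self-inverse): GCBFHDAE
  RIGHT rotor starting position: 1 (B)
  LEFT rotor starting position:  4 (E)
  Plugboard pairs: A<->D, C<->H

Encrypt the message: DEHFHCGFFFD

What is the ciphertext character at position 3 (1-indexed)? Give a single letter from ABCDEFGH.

Char 1 ('D'): step: R->2, L=4; D->plug->A->R->G->L->C->refl->B->L'->D->R'->B->plug->B
Char 2 ('E'): step: R->3, L=4; E->plug->E->R->B->L->E->refl->H->L'->H->R'->D->plug->A
Char 3 ('H'): step: R->4, L=4; H->plug->C->R->G->L->C->refl->B->L'->D->R'->A->plug->D

D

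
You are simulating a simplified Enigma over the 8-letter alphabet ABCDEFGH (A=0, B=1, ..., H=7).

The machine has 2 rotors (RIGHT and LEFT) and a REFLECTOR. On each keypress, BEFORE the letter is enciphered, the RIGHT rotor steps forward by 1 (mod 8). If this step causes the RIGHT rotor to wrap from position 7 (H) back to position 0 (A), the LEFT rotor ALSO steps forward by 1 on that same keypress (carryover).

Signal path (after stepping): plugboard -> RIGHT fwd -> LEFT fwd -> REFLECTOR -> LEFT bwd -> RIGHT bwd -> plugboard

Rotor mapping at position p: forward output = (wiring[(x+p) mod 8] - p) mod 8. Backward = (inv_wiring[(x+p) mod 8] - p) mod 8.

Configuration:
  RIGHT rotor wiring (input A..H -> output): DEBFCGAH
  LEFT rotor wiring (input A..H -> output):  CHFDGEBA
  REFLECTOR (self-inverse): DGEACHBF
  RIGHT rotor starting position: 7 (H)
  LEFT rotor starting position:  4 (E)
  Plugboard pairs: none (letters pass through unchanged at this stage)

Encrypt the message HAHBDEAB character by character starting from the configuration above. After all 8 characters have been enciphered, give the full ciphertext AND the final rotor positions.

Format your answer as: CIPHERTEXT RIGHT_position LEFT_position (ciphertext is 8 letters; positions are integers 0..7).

Answer: FBFHFDCH 7 5

Derivation:
Char 1 ('H'): step: R->0, L->5 (L advanced); H->plug->H->R->H->L->B->refl->G->L'->G->R'->F->plug->F
Char 2 ('A'): step: R->1, L=5; A->plug->A->R->D->L->F->refl->H->L'->A->R'->B->plug->B
Char 3 ('H'): step: R->2, L=5; H->plug->H->R->C->L->D->refl->A->L'->F->R'->F->plug->F
Char 4 ('B'): step: R->3, L=5; B->plug->B->R->H->L->B->refl->G->L'->G->R'->H->plug->H
Char 5 ('D'): step: R->4, L=5; D->plug->D->R->D->L->F->refl->H->L'->A->R'->F->plug->F
Char 6 ('E'): step: R->5, L=5; E->plug->E->R->H->L->B->refl->G->L'->G->R'->D->plug->D
Char 7 ('A'): step: R->6, L=5; A->plug->A->R->C->L->D->refl->A->L'->F->R'->C->plug->C
Char 8 ('B'): step: R->7, L=5; B->plug->B->R->E->L->C->refl->E->L'->B->R'->H->plug->H
Final: ciphertext=FBFHFDCH, RIGHT=7, LEFT=5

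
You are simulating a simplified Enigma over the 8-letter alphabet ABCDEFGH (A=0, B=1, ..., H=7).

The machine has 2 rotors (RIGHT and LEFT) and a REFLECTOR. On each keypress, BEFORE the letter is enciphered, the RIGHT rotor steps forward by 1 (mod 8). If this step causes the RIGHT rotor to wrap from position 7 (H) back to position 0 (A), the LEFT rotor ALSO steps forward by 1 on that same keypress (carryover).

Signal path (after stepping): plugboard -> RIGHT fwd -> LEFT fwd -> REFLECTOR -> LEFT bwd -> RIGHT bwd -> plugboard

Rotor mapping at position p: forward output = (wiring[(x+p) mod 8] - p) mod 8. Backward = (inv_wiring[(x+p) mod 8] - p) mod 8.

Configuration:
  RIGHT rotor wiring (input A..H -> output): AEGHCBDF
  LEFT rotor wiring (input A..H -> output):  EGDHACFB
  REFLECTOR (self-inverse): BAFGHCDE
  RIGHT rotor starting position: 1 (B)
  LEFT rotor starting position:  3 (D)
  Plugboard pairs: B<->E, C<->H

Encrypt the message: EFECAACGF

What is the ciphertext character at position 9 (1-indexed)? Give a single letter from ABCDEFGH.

Char 1 ('E'): step: R->2, L=3; E->plug->B->R->F->L->B->refl->A->L'->H->R'->D->plug->D
Char 2 ('F'): step: R->3, L=3; F->plug->F->R->F->L->B->refl->A->L'->H->R'->B->plug->E
Char 3 ('E'): step: R->4, L=3; E->plug->B->R->F->L->B->refl->A->L'->H->R'->C->plug->H
Char 4 ('C'): step: R->5, L=3; C->plug->H->R->F->L->B->refl->A->L'->H->R'->E->plug->B
Char 5 ('A'): step: R->6, L=3; A->plug->A->R->F->L->B->refl->A->L'->H->R'->B->plug->E
Char 6 ('A'): step: R->7, L=3; A->plug->A->R->G->L->D->refl->G->L'->E->R'->H->plug->C
Char 7 ('C'): step: R->0, L->4 (L advanced); C->plug->H->R->F->L->C->refl->F->L'->D->R'->G->plug->G
Char 8 ('G'): step: R->1, L=4; G->plug->G->R->E->L->A->refl->B->L'->C->R'->F->plug->F
Char 9 ('F'): step: R->2, L=4; F->plug->F->R->D->L->F->refl->C->L'->F->R'->B->plug->E

E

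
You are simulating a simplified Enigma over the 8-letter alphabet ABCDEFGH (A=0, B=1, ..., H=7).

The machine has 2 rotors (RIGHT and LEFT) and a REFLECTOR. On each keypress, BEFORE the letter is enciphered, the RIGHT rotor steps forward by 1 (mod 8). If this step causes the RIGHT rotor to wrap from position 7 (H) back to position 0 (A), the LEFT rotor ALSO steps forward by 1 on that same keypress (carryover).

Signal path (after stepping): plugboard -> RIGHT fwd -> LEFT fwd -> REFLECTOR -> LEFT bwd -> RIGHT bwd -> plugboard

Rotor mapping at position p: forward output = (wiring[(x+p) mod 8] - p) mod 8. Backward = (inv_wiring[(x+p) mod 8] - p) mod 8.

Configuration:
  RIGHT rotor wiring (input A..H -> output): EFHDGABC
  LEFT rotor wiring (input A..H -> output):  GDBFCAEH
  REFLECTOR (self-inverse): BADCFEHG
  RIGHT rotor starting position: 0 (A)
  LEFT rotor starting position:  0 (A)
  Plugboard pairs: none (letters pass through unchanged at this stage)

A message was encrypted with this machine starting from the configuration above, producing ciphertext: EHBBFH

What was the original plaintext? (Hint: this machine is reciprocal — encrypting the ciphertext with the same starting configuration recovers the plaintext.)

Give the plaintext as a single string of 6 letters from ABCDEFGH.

Char 1 ('E'): step: R->1, L=0; E->plug->E->R->H->L->H->refl->G->L'->A->R'->F->plug->F
Char 2 ('H'): step: R->2, L=0; H->plug->H->R->D->L->F->refl->E->L'->G->R'->D->plug->D
Char 3 ('B'): step: R->3, L=0; B->plug->B->R->D->L->F->refl->E->L'->G->R'->D->plug->D
Char 4 ('B'): step: R->4, L=0; B->plug->B->R->E->L->C->refl->D->L'->B->R'->F->plug->F
Char 5 ('F'): step: R->5, L=0; F->plug->F->R->C->L->B->refl->A->L'->F->R'->C->plug->C
Char 6 ('H'): step: R->6, L=0; H->plug->H->R->C->L->B->refl->A->L'->F->R'->F->plug->F

Answer: FDDFCF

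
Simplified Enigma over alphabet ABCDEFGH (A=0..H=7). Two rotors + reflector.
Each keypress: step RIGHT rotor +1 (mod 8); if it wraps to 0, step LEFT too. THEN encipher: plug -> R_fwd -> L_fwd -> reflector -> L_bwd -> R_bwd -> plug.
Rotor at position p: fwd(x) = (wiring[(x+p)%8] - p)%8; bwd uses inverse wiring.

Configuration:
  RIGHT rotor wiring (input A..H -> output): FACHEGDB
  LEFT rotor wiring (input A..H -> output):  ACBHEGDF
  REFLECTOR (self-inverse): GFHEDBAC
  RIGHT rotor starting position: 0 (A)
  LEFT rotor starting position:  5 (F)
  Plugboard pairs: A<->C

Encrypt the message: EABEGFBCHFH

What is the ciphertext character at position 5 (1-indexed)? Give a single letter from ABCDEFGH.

Char 1 ('E'): step: R->1, L=5; E->plug->E->R->F->L->E->refl->D->L'->D->R'->D->plug->D
Char 2 ('A'): step: R->2, L=5; A->plug->C->R->C->L->A->refl->G->L'->B->R'->E->plug->E
Char 3 ('B'): step: R->3, L=5; B->plug->B->R->B->L->G->refl->A->L'->C->R'->F->plug->F
Char 4 ('E'): step: R->4, L=5; E->plug->E->R->B->L->G->refl->A->L'->C->R'->B->plug->B
Char 5 ('G'): step: R->5, L=5; G->plug->G->R->C->L->A->refl->G->L'->B->R'->A->plug->C

C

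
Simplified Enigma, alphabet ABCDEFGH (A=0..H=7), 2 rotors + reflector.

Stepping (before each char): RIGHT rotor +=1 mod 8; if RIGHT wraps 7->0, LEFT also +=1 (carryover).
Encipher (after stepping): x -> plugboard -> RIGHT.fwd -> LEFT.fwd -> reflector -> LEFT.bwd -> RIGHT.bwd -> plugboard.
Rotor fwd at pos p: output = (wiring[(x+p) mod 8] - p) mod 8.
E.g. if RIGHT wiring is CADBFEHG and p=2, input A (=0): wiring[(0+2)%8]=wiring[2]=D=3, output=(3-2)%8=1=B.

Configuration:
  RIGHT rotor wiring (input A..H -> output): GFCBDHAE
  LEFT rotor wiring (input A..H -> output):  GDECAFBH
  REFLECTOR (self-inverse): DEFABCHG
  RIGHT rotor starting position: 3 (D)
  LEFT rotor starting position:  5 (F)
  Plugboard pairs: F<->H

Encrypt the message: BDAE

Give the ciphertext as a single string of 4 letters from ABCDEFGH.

Char 1 ('B'): step: R->4, L=5; B->plug->B->R->D->L->B->refl->E->L'->B->R'->F->plug->H
Char 2 ('D'): step: R->5, L=5; D->plug->D->R->B->L->E->refl->B->L'->D->R'->B->plug->B
Char 3 ('A'): step: R->6, L=5; A->plug->A->R->C->L->C->refl->F->L'->G->R'->B->plug->B
Char 4 ('E'): step: R->7, L=5; E->plug->E->R->C->L->C->refl->F->L'->G->R'->C->plug->C

Answer: HBBC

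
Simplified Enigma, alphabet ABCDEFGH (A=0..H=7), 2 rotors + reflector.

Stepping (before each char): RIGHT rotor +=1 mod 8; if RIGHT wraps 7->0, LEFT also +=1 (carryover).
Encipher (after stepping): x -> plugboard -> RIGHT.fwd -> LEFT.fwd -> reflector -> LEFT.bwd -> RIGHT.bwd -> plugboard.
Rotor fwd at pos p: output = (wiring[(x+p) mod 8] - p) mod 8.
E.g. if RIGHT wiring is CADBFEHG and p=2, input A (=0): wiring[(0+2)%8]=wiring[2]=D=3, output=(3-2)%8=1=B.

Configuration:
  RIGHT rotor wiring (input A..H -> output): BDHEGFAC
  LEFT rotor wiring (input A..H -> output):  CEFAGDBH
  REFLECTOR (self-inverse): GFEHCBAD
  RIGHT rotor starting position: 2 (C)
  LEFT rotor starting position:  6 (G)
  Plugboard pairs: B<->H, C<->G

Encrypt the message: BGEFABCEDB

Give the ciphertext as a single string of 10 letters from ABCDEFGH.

Char 1 ('B'): step: R->3, L=6; B->plug->H->R->E->L->H->refl->D->L'->A->R'->G->plug->C
Char 2 ('G'): step: R->4, L=6; G->plug->C->R->E->L->H->refl->D->L'->A->R'->H->plug->B
Char 3 ('E'): step: R->5, L=6; E->plug->E->R->G->L->A->refl->G->L'->D->R'->B->plug->H
Char 4 ('F'): step: R->6, L=6; F->plug->F->R->G->L->A->refl->G->L'->D->R'->C->plug->G
Char 5 ('A'): step: R->7, L=6; A->plug->A->R->D->L->G->refl->A->L'->G->R'->G->plug->C
Char 6 ('B'): step: R->0, L->7 (L advanced); B->plug->H->R->C->L->F->refl->B->L'->E->R'->D->plug->D
Char 7 ('C'): step: R->1, L=7; C->plug->G->R->B->L->D->refl->H->L'->F->R'->D->plug->D
Char 8 ('E'): step: R->2, L=7; E->plug->E->R->G->L->E->refl->C->L'->H->R'->G->plug->C
Char 9 ('D'): step: R->3, L=7; D->plug->D->R->F->L->H->refl->D->L'->B->R'->A->plug->A
Char 10 ('B'): step: R->4, L=7; B->plug->H->R->A->L->A->refl->G->L'->D->R'->G->plug->C

Answer: CBHGCDDCAC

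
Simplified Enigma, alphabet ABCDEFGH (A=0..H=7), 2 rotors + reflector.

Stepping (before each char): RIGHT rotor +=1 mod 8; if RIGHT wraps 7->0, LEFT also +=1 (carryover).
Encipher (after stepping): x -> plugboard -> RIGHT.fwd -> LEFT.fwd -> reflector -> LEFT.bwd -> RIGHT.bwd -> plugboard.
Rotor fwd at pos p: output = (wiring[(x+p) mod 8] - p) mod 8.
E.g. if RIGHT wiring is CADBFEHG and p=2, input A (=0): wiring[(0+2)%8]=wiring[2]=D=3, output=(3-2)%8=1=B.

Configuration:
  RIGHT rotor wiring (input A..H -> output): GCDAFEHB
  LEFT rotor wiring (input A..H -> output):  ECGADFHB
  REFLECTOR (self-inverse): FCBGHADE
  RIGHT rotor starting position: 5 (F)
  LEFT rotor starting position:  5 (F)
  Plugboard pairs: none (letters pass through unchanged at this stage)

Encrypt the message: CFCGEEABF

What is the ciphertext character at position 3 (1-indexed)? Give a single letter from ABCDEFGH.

Char 1 ('C'): step: R->6, L=5; C->plug->C->R->A->L->A->refl->F->L'->E->R'->D->plug->D
Char 2 ('F'): step: R->7, L=5; F->plug->F->R->G->L->D->refl->G->L'->H->R'->B->plug->B
Char 3 ('C'): step: R->0, L->6 (L advanced); C->plug->C->R->D->L->E->refl->H->L'->H->R'->G->plug->G

G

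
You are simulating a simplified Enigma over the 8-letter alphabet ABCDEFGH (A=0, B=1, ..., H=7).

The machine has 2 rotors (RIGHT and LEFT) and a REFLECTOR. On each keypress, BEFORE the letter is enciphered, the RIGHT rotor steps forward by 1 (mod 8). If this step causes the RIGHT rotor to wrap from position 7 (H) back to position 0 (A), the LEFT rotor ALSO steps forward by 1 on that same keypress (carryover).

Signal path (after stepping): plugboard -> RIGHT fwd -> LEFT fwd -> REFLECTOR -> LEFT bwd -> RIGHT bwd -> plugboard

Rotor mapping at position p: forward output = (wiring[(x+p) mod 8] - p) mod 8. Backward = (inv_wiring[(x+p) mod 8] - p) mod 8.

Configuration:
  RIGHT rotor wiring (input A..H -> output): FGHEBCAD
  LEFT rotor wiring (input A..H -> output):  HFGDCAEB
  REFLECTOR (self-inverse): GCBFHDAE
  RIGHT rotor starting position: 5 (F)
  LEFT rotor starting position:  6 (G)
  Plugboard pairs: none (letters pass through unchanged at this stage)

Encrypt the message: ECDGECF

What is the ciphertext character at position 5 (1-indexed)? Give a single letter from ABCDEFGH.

Char 1 ('E'): step: R->6, L=6; E->plug->E->R->B->L->D->refl->F->L'->F->R'->B->plug->B
Char 2 ('C'): step: R->7, L=6; C->plug->C->R->H->L->C->refl->B->L'->C->R'->F->plug->F
Char 3 ('D'): step: R->0, L->7 (L advanced); D->plug->D->R->E->L->E->refl->H->L'->D->R'->H->plug->H
Char 4 ('G'): step: R->1, L=7; G->plug->G->R->C->L->G->refl->A->L'->B->R'->E->plug->E
Char 5 ('E'): step: R->2, L=7; E->plug->E->R->G->L->B->refl->C->L'->A->R'->D->plug->D

D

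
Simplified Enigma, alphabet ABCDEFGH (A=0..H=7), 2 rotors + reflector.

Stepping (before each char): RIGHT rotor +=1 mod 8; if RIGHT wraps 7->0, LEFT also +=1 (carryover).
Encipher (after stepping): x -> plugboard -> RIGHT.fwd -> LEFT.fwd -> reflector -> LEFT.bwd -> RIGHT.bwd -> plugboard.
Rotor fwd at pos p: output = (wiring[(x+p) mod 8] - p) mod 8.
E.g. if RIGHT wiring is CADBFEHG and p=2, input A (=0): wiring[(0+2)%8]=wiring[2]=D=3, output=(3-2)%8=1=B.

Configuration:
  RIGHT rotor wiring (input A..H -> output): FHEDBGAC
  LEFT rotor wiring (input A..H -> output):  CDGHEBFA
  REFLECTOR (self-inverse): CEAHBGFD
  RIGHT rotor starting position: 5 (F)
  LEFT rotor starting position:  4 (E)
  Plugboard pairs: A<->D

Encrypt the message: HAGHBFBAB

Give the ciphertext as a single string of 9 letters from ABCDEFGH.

Answer: EGDBEEHCG

Derivation:
Char 1 ('H'): step: R->6, L=4; H->plug->H->R->A->L->A->refl->C->L'->G->R'->E->plug->E
Char 2 ('A'): step: R->7, L=4; A->plug->D->R->F->L->H->refl->D->L'->H->R'->G->plug->G
Char 3 ('G'): step: R->0, L->5 (L advanced); G->plug->G->R->A->L->E->refl->B->L'->F->R'->A->plug->D
Char 4 ('H'): step: R->1, L=5; H->plug->H->R->E->L->G->refl->F->L'->D->R'->B->plug->B
Char 5 ('B'): step: R->2, L=5; B->plug->B->R->B->L->A->refl->C->L'->G->R'->E->plug->E
Char 6 ('F'): step: R->3, L=5; F->plug->F->R->C->L->D->refl->H->L'->H->R'->E->plug->E
Char 7 ('B'): step: R->4, L=5; B->plug->B->R->C->L->D->refl->H->L'->H->R'->H->plug->H
Char 8 ('A'): step: R->5, L=5; A->plug->D->R->A->L->E->refl->B->L'->F->R'->C->plug->C
Char 9 ('B'): step: R->6, L=5; B->plug->B->R->E->L->G->refl->F->L'->D->R'->G->plug->G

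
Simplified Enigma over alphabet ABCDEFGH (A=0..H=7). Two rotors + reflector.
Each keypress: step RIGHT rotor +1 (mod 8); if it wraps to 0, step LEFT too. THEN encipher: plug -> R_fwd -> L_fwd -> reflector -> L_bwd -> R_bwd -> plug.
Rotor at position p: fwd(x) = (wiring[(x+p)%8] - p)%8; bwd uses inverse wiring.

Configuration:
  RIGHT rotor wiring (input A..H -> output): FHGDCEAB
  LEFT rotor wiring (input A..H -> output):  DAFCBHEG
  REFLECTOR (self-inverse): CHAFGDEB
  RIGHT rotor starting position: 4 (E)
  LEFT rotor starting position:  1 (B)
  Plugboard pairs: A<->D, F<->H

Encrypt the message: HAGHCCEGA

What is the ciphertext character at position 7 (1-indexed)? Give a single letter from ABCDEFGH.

Char 1 ('H'): step: R->5, L=1; H->plug->F->R->B->L->E->refl->G->L'->E->R'->C->plug->C
Char 2 ('A'): step: R->6, L=1; A->plug->D->R->B->L->E->refl->G->L'->E->R'->G->plug->G
Char 3 ('G'): step: R->7, L=1; G->plug->G->R->F->L->D->refl->F->L'->G->R'->B->plug->B
Char 4 ('H'): step: R->0, L->2 (L advanced); H->plug->F->R->E->L->C->refl->A->L'->B->R'->H->plug->F
Char 5 ('C'): step: R->1, L=2; C->plug->C->R->C->L->H->refl->B->L'->G->R'->A->plug->D
Char 6 ('C'): step: R->2, L=2; C->plug->C->R->A->L->D->refl->F->L'->D->R'->G->plug->G
Char 7 ('E'): step: R->3, L=2; E->plug->E->R->G->L->B->refl->H->L'->C->R'->F->plug->H

H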